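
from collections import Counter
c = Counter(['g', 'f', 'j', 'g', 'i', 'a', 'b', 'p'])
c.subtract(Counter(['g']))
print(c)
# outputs Counter({'g': 1, 'f': 1, 'j': 1, 'i': 1, 'a': 1, 'b': 1, 'p': 1})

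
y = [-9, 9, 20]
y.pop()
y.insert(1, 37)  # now [-9, 37, 9]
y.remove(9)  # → [-9, 37]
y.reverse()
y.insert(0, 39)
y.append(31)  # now [39, 37, -9, 31]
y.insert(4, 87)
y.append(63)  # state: [39, 37, -9, 31, 87, 63]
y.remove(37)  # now [39, -9, 31, 87, 63]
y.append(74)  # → [39, -9, 31, 87, 63, 74]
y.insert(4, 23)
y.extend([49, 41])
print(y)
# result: [39, -9, 31, 87, 23, 63, 74, 49, 41]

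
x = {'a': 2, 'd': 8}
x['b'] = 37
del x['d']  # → {'a': 2, 'b': 37}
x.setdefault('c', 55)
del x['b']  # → {'a': 2, 'c': 55}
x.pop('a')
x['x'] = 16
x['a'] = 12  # {'c': 55, 'x': 16, 'a': 12}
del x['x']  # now {'c': 55, 'a': 12}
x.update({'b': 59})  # {'c': 55, 'a': 12, 'b': 59}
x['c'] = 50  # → {'c': 50, 'a': 12, 'b': 59}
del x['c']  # {'a': 12, 'b': 59}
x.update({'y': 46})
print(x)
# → {'a': 12, 'b': 59, 'y': 46}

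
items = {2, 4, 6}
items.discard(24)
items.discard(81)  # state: {2, 4, 6}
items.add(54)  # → {2, 4, 6, 54}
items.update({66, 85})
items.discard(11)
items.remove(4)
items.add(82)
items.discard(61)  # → {2, 6, 54, 66, 82, 85}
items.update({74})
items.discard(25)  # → {2, 6, 54, 66, 74, 82, 85}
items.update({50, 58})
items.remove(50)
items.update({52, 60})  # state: {2, 6, 52, 54, 58, 60, 66, 74, 82, 85}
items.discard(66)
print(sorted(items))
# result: [2, 6, 52, 54, 58, 60, 74, 82, 85]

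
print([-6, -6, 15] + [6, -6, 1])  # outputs [-6, -6, 15, 6, -6, 1]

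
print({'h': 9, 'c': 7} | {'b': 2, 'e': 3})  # {'h': 9, 'c': 7, 'b': 2, 'e': 3}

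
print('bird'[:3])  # bir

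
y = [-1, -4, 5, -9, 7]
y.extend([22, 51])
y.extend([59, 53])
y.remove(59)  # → [-1, -4, 5, -9, 7, 22, 51, 53]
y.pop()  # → 53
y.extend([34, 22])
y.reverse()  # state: [22, 34, 51, 22, 7, -9, 5, -4, -1]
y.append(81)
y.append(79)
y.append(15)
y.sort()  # [-9, -4, -1, 5, 7, 15, 22, 22, 34, 51, 79, 81]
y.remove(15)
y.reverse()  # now [81, 79, 51, 34, 22, 22, 7, 5, -1, -4, -9]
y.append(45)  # [81, 79, 51, 34, 22, 22, 7, 5, -1, -4, -9, 45]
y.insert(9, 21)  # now [81, 79, 51, 34, 22, 22, 7, 5, -1, 21, -4, -9, 45]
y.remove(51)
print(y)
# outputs [81, 79, 34, 22, 22, 7, 5, -1, 21, -4, -9, 45]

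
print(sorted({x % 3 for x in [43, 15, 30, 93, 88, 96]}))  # [0, 1]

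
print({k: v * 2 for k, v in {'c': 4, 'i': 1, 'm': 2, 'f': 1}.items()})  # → {'c': 8, 'i': 2, 'm': 4, 'f': 2}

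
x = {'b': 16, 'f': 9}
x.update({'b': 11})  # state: {'b': 11, 'f': 9}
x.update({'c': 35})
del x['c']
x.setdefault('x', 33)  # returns 33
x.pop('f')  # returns 9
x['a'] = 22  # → {'b': 11, 'x': 33, 'a': 22}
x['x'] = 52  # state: {'b': 11, 'x': 52, 'a': 22}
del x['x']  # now {'b': 11, 'a': 22}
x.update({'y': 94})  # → {'b': 11, 'a': 22, 'y': 94}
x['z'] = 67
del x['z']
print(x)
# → {'b': 11, 'a': 22, 'y': 94}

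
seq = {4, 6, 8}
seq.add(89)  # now {4, 6, 8, 89}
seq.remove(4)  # {6, 8, 89}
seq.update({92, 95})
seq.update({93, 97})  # {6, 8, 89, 92, 93, 95, 97}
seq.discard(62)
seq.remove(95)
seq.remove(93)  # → {6, 8, 89, 92, 97}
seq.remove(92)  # {6, 8, 89, 97}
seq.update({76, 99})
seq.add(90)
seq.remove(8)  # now {6, 76, 89, 90, 97, 99}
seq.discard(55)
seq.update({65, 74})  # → {6, 65, 74, 76, 89, 90, 97, 99}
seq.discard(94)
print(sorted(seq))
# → [6, 65, 74, 76, 89, 90, 97, 99]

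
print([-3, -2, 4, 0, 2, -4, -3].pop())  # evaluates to -3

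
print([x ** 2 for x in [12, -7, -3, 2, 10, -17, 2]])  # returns [144, 49, 9, 4, 100, 289, 4]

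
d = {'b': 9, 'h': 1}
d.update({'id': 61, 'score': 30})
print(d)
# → {'b': 9, 'h': 1, 'id': 61, 'score': 30}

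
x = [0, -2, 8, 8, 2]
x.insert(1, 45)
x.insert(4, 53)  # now [0, 45, -2, 8, 53, 8, 2]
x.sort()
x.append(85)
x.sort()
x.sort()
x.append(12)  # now [-2, 0, 2, 8, 8, 45, 53, 85, 12]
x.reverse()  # [12, 85, 53, 45, 8, 8, 2, 0, -2]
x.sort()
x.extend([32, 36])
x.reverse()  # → [36, 32, 85, 53, 45, 12, 8, 8, 2, 0, -2]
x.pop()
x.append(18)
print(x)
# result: [36, 32, 85, 53, 45, 12, 8, 8, 2, 0, 18]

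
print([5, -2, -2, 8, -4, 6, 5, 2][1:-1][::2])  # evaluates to [-2, 8, 6]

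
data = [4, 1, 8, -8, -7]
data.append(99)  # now [4, 1, 8, -8, -7, 99]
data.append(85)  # [4, 1, 8, -8, -7, 99, 85]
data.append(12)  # [4, 1, 8, -8, -7, 99, 85, 12]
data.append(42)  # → [4, 1, 8, -8, -7, 99, 85, 12, 42]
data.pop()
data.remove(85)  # [4, 1, 8, -8, -7, 99, 12]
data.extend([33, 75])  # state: [4, 1, 8, -8, -7, 99, 12, 33, 75]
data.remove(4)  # [1, 8, -8, -7, 99, 12, 33, 75]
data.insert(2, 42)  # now [1, 8, 42, -8, -7, 99, 12, 33, 75]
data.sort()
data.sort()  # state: [-8, -7, 1, 8, 12, 33, 42, 75, 99]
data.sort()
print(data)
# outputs [-8, -7, 1, 8, 12, 33, 42, 75, 99]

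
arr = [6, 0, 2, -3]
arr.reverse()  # [-3, 2, 0, 6]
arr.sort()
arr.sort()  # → [-3, 0, 2, 6]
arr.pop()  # 6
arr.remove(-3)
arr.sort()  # [0, 2]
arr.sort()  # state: [0, 2]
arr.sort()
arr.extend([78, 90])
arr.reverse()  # [90, 78, 2, 0]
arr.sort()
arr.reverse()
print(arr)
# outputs [90, 78, 2, 0]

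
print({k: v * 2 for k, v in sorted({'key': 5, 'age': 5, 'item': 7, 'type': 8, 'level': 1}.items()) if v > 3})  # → {'age': 10, 'item': 14, 'key': 10, 'type': 16}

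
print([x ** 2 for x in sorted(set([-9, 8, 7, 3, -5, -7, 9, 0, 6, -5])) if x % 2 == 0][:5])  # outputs [0, 36, 64]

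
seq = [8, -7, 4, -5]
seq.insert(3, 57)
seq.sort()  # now [-7, -5, 4, 8, 57]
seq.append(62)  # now [-7, -5, 4, 8, 57, 62]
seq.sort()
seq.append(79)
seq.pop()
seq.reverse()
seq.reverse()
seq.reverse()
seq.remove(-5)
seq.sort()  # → [-7, 4, 8, 57, 62]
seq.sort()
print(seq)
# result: [-7, 4, 8, 57, 62]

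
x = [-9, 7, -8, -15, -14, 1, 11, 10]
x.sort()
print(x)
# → [-15, -14, -9, -8, 1, 7, 10, 11]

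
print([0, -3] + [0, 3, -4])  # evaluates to [0, -3, 0, 3, -4]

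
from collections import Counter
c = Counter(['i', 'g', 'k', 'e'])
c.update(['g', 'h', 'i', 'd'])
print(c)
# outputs Counter({'i': 2, 'g': 2, 'k': 1, 'e': 1, 'h': 1, 'd': 1})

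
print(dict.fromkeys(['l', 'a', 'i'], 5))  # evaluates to {'l': 5, 'a': 5, 'i': 5}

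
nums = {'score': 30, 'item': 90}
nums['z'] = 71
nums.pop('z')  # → 71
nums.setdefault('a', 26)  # 26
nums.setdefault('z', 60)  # 60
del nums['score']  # {'item': 90, 'a': 26, 'z': 60}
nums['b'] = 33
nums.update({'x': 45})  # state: {'item': 90, 'a': 26, 'z': 60, 'b': 33, 'x': 45}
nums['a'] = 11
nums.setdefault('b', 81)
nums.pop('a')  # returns 11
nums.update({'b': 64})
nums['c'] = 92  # {'item': 90, 'z': 60, 'b': 64, 'x': 45, 'c': 92}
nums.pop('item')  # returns 90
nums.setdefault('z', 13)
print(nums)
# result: {'z': 60, 'b': 64, 'x': 45, 'c': 92}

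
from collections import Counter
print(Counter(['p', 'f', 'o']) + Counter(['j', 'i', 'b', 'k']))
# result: Counter({'p': 1, 'f': 1, 'o': 1, 'j': 1, 'i': 1, 'b': 1, 'k': 1})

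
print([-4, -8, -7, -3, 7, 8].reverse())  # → None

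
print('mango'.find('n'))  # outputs 2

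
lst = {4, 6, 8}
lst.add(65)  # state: {4, 6, 8, 65}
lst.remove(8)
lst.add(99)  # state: {4, 6, 65, 99}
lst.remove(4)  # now {6, 65, 99}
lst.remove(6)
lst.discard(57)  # {65, 99}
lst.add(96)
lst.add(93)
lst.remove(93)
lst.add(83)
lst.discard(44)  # {65, 83, 96, 99}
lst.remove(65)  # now {83, 96, 99}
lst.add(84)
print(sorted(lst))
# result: [83, 84, 96, 99]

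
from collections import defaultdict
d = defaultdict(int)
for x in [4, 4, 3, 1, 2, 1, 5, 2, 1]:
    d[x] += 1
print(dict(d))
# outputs {4: 2, 3: 1, 1: 3, 2: 2, 5: 1}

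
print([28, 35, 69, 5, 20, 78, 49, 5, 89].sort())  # None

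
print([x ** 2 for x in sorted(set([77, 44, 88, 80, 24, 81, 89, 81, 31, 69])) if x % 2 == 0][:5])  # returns [576, 1936, 6400, 7744]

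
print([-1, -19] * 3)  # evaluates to [-1, -19, -1, -19, -1, -19]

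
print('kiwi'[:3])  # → kiw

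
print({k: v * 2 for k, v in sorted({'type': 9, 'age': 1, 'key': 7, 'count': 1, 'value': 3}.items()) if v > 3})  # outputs {'key': 14, 'type': 18}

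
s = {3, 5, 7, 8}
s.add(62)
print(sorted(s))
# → [3, 5, 7, 8, 62]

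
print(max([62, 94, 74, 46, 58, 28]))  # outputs 94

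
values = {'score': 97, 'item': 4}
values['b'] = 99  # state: {'score': 97, 'item': 4, 'b': 99}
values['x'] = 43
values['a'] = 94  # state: {'score': 97, 'item': 4, 'b': 99, 'x': 43, 'a': 94}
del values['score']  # {'item': 4, 'b': 99, 'x': 43, 'a': 94}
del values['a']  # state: {'item': 4, 'b': 99, 'x': 43}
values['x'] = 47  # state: {'item': 4, 'b': 99, 'x': 47}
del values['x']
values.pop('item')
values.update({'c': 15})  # {'b': 99, 'c': 15}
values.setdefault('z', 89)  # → 89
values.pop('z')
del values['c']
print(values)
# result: {'b': 99}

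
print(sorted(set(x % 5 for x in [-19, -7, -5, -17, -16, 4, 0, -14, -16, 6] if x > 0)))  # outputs [1, 4]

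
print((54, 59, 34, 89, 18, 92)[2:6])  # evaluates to (34, 89, 18, 92)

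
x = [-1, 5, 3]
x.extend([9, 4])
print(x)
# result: [-1, 5, 3, 9, 4]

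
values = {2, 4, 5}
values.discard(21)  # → {2, 4, 5}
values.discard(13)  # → {2, 4, 5}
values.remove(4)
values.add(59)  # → {2, 5, 59}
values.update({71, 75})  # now {2, 5, 59, 71, 75}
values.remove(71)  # {2, 5, 59, 75}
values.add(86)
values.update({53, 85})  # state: {2, 5, 53, 59, 75, 85, 86}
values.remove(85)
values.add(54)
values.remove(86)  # {2, 5, 53, 54, 59, 75}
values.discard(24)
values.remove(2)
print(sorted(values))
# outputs [5, 53, 54, 59, 75]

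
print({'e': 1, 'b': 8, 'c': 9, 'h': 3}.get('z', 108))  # 108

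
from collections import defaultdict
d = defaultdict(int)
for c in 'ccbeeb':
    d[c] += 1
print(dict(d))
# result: {'c': 2, 'b': 2, 'e': 2}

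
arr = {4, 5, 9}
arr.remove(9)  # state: {4, 5}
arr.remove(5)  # {4}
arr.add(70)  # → {4, 70}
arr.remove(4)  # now {70}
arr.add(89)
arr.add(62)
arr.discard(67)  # {62, 70, 89}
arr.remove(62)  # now {70, 89}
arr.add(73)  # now {70, 73, 89}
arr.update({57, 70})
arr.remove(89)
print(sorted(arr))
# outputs [57, 70, 73]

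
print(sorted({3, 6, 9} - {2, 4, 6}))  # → [3, 9]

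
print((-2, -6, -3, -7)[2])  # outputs -3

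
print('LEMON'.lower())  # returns lemon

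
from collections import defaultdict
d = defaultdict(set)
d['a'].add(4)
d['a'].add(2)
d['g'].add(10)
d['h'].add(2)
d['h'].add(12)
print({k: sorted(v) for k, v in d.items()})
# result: {'a': [2, 4], 'g': [10], 'h': [2, 12]}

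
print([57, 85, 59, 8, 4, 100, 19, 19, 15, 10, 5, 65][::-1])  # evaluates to [65, 5, 10, 15, 19, 19, 100, 4, 8, 59, 85, 57]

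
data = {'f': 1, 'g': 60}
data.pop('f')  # 1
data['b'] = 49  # {'g': 60, 'b': 49}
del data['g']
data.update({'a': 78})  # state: {'b': 49, 'a': 78}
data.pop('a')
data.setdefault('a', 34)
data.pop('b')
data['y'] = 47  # {'a': 34, 'y': 47}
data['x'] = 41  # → {'a': 34, 'y': 47, 'x': 41}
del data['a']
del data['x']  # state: {'y': 47}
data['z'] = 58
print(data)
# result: {'y': 47, 'z': 58}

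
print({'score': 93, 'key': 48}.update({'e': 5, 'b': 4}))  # None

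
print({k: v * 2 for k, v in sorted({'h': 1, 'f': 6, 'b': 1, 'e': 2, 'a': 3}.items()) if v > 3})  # {'f': 12}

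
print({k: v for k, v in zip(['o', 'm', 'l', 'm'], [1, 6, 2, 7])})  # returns {'o': 1, 'm': 7, 'l': 2}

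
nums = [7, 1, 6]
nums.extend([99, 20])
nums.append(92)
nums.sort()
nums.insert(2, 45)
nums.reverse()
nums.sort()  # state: [1, 6, 7, 20, 45, 92, 99]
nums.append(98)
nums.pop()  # 98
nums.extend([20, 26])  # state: [1, 6, 7, 20, 45, 92, 99, 20, 26]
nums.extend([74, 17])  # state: [1, 6, 7, 20, 45, 92, 99, 20, 26, 74, 17]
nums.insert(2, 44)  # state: [1, 6, 44, 7, 20, 45, 92, 99, 20, 26, 74, 17]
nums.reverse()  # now [17, 74, 26, 20, 99, 92, 45, 20, 7, 44, 6, 1]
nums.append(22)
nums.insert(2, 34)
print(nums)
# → [17, 74, 34, 26, 20, 99, 92, 45, 20, 7, 44, 6, 1, 22]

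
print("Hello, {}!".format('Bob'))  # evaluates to Hello, Bob!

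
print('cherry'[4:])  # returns ry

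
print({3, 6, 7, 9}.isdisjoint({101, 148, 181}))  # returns True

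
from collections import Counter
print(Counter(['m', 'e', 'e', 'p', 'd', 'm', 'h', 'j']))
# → Counter({'m': 2, 'e': 2, 'p': 1, 'd': 1, 'h': 1, 'j': 1})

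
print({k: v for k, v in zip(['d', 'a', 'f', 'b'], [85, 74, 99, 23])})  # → {'d': 85, 'a': 74, 'f': 99, 'b': 23}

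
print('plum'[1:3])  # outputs lu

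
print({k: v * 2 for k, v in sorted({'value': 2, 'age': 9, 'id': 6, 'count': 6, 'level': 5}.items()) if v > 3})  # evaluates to {'age': 18, 'count': 12, 'id': 12, 'level': 10}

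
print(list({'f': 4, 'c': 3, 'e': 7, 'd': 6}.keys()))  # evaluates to ['f', 'c', 'e', 'd']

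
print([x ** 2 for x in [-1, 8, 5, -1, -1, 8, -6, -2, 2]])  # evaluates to [1, 64, 25, 1, 1, 64, 36, 4, 4]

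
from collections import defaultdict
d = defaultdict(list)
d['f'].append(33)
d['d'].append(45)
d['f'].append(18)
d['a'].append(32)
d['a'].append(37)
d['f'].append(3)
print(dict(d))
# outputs {'f': [33, 18, 3], 'd': [45], 'a': [32, 37]}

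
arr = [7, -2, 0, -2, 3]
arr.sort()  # [-2, -2, 0, 3, 7]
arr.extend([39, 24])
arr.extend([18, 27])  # [-2, -2, 0, 3, 7, 39, 24, 18, 27]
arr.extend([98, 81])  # [-2, -2, 0, 3, 7, 39, 24, 18, 27, 98, 81]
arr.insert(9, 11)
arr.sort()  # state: [-2, -2, 0, 3, 7, 11, 18, 24, 27, 39, 81, 98]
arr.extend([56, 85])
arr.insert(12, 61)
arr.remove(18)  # [-2, -2, 0, 3, 7, 11, 24, 27, 39, 81, 98, 61, 56, 85]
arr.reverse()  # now [85, 56, 61, 98, 81, 39, 27, 24, 11, 7, 3, 0, -2, -2]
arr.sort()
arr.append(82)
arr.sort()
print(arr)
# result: [-2, -2, 0, 3, 7, 11, 24, 27, 39, 56, 61, 81, 82, 85, 98]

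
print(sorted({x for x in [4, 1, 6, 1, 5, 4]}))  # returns [1, 4, 5, 6]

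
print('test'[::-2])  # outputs te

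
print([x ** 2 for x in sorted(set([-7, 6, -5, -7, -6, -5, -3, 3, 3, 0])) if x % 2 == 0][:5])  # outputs [36, 0, 36]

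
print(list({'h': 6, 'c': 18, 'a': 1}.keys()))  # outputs ['h', 'c', 'a']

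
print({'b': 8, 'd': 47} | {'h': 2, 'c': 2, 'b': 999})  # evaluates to {'b': 999, 'd': 47, 'h': 2, 'c': 2}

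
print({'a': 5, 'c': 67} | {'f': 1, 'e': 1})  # {'a': 5, 'c': 67, 'f': 1, 'e': 1}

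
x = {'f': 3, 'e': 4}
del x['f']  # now {'e': 4}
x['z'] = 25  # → {'e': 4, 'z': 25}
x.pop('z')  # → 25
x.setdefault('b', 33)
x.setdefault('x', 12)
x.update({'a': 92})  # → {'e': 4, 'b': 33, 'x': 12, 'a': 92}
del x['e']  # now {'b': 33, 'x': 12, 'a': 92}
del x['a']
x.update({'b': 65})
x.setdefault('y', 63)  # 63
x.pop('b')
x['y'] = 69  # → {'x': 12, 'y': 69}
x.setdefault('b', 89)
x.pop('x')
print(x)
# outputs {'y': 69, 'b': 89}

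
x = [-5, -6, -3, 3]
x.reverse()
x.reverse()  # [-5, -6, -3, 3]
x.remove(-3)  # [-5, -6, 3]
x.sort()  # [-6, -5, 3]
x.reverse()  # [3, -5, -6]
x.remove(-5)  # [3, -6]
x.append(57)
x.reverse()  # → [57, -6, 3]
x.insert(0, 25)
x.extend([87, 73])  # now [25, 57, -6, 3, 87, 73]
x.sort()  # [-6, 3, 25, 57, 73, 87]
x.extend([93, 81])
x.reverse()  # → [81, 93, 87, 73, 57, 25, 3, -6]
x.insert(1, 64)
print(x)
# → [81, 64, 93, 87, 73, 57, 25, 3, -6]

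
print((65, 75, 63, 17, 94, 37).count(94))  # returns 1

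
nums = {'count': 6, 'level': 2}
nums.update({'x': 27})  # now {'count': 6, 'level': 2, 'x': 27}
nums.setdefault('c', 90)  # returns 90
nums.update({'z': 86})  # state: {'count': 6, 'level': 2, 'x': 27, 'c': 90, 'z': 86}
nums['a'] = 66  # {'count': 6, 'level': 2, 'x': 27, 'c': 90, 'z': 86, 'a': 66}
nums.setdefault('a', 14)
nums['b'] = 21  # {'count': 6, 'level': 2, 'x': 27, 'c': 90, 'z': 86, 'a': 66, 'b': 21}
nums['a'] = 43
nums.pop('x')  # 27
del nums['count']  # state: {'level': 2, 'c': 90, 'z': 86, 'a': 43, 'b': 21}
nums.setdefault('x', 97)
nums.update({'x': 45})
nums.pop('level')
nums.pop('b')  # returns 21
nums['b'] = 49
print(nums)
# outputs {'c': 90, 'z': 86, 'a': 43, 'x': 45, 'b': 49}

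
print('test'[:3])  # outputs tes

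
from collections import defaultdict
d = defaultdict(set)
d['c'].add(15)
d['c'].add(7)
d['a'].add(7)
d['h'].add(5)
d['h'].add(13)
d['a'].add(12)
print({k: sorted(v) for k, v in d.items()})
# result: {'c': [7, 15], 'a': [7, 12], 'h': [5, 13]}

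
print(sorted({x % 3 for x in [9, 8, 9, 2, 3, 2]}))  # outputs [0, 2]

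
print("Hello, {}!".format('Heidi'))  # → Hello, Heidi!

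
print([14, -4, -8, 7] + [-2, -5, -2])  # [14, -4, -8, 7, -2, -5, -2]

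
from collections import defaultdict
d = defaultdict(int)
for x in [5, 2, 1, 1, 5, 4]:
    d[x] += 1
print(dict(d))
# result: {5: 2, 2: 1, 1: 2, 4: 1}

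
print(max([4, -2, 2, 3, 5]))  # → 5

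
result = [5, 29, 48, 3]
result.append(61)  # [5, 29, 48, 3, 61]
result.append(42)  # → [5, 29, 48, 3, 61, 42]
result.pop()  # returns 42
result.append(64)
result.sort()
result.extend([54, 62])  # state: [3, 5, 29, 48, 61, 64, 54, 62]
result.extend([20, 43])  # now [3, 5, 29, 48, 61, 64, 54, 62, 20, 43]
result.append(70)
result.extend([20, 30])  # [3, 5, 29, 48, 61, 64, 54, 62, 20, 43, 70, 20, 30]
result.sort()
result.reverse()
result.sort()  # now [3, 5, 20, 20, 29, 30, 43, 48, 54, 61, 62, 64, 70]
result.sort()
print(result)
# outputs [3, 5, 20, 20, 29, 30, 43, 48, 54, 61, 62, 64, 70]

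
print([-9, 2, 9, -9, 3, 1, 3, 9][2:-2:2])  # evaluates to [9, 3]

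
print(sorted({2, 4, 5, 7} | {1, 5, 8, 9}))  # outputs [1, 2, 4, 5, 7, 8, 9]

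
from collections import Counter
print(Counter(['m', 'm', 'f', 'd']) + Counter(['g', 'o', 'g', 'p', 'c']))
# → Counter({'m': 2, 'g': 2, 'f': 1, 'd': 1, 'o': 1, 'p': 1, 'c': 1})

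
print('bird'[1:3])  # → ir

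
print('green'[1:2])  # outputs r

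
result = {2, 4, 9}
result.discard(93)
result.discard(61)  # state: {2, 4, 9}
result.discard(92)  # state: {2, 4, 9}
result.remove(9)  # {2, 4}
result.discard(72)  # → {2, 4}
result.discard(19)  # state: {2, 4}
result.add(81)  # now {2, 4, 81}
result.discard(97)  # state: {2, 4, 81}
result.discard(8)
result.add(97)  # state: {2, 4, 81, 97}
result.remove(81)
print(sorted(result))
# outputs [2, 4, 97]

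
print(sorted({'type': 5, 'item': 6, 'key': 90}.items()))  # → [('item', 6), ('key', 90), ('type', 5)]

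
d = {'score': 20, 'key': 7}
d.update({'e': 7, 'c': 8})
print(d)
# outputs {'score': 20, 'key': 7, 'e': 7, 'c': 8}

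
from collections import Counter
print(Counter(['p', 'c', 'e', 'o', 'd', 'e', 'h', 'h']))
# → Counter({'e': 2, 'h': 2, 'p': 1, 'c': 1, 'o': 1, 'd': 1})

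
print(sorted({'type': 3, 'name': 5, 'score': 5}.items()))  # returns [('name', 5), ('score', 5), ('type', 3)]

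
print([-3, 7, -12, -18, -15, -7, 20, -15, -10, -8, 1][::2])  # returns [-3, -12, -15, 20, -10, 1]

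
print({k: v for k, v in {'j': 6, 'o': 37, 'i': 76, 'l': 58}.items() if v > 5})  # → {'j': 6, 'o': 37, 'i': 76, 'l': 58}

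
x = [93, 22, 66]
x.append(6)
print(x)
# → [93, 22, 66, 6]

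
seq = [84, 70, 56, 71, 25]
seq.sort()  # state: [25, 56, 70, 71, 84]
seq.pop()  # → 84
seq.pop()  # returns 71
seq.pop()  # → 70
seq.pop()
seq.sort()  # [25]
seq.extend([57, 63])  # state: [25, 57, 63]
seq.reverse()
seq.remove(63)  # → [57, 25]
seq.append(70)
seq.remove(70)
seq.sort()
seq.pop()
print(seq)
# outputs [25]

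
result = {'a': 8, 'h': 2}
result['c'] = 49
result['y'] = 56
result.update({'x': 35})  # {'a': 8, 'h': 2, 'c': 49, 'y': 56, 'x': 35}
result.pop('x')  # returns 35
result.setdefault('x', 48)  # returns 48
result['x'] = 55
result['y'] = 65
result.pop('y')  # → 65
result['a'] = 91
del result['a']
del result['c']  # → {'h': 2, 'x': 55}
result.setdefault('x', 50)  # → 55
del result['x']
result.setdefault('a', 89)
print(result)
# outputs {'h': 2, 'a': 89}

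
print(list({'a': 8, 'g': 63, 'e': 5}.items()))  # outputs [('a', 8), ('g', 63), ('e', 5)]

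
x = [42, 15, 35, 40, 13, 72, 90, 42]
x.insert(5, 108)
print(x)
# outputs [42, 15, 35, 40, 13, 108, 72, 90, 42]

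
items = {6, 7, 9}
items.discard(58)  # {6, 7, 9}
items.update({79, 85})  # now {6, 7, 9, 79, 85}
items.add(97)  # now {6, 7, 9, 79, 85, 97}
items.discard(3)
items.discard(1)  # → {6, 7, 9, 79, 85, 97}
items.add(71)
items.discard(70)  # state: {6, 7, 9, 71, 79, 85, 97}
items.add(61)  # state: {6, 7, 9, 61, 71, 79, 85, 97}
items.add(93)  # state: {6, 7, 9, 61, 71, 79, 85, 93, 97}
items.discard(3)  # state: {6, 7, 9, 61, 71, 79, 85, 93, 97}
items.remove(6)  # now {7, 9, 61, 71, 79, 85, 93, 97}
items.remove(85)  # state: {7, 9, 61, 71, 79, 93, 97}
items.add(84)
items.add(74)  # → {7, 9, 61, 71, 74, 79, 84, 93, 97}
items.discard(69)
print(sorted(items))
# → [7, 9, 61, 71, 74, 79, 84, 93, 97]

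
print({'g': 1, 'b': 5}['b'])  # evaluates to 5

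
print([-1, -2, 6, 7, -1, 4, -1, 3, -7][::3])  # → [-1, 7, -1]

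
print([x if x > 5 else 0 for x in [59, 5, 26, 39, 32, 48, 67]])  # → [59, 0, 26, 39, 32, 48, 67]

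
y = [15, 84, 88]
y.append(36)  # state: [15, 84, 88, 36]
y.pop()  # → 36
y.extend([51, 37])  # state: [15, 84, 88, 51, 37]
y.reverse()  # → [37, 51, 88, 84, 15]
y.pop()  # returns 15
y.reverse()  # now [84, 88, 51, 37]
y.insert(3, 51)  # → [84, 88, 51, 51, 37]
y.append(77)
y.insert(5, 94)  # [84, 88, 51, 51, 37, 94, 77]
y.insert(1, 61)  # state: [84, 61, 88, 51, 51, 37, 94, 77]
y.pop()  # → 77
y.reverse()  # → [94, 37, 51, 51, 88, 61, 84]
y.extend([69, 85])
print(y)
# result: [94, 37, 51, 51, 88, 61, 84, 69, 85]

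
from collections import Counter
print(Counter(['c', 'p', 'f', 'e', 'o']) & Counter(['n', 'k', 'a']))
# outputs Counter()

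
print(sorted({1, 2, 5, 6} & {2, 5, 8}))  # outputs [2, 5]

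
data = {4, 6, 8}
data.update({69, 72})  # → {4, 6, 8, 69, 72}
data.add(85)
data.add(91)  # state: {4, 6, 8, 69, 72, 85, 91}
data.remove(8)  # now {4, 6, 69, 72, 85, 91}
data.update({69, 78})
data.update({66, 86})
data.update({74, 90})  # {4, 6, 66, 69, 72, 74, 78, 85, 86, 90, 91}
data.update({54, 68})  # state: {4, 6, 54, 66, 68, 69, 72, 74, 78, 85, 86, 90, 91}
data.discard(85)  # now {4, 6, 54, 66, 68, 69, 72, 74, 78, 86, 90, 91}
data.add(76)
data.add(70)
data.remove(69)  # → {4, 6, 54, 66, 68, 70, 72, 74, 76, 78, 86, 90, 91}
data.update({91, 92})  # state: {4, 6, 54, 66, 68, 70, 72, 74, 76, 78, 86, 90, 91, 92}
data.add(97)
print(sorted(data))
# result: [4, 6, 54, 66, 68, 70, 72, 74, 76, 78, 86, 90, 91, 92, 97]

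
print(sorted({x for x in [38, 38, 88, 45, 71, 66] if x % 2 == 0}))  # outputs [38, 66, 88]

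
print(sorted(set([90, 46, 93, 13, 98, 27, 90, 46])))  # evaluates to [13, 27, 46, 90, 93, 98]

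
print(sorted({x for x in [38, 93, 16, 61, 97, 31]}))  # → [16, 31, 38, 61, 93, 97]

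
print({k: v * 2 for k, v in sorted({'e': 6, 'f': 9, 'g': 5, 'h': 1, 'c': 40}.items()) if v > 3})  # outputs {'c': 80, 'e': 12, 'f': 18, 'g': 10}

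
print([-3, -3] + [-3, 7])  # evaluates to [-3, -3, -3, 7]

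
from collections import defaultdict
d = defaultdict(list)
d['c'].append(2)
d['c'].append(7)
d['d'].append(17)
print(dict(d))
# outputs {'c': [2, 7], 'd': [17]}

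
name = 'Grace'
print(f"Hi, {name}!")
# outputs Hi, Grace!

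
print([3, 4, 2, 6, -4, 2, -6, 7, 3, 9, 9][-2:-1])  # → [9]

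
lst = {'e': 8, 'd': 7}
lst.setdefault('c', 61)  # 61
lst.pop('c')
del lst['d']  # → {'e': 8}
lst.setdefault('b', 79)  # 79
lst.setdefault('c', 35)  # 35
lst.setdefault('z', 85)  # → 85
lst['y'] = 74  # {'e': 8, 'b': 79, 'c': 35, 'z': 85, 'y': 74}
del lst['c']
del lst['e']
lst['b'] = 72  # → {'b': 72, 'z': 85, 'y': 74}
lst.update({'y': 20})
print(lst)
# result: {'b': 72, 'z': 85, 'y': 20}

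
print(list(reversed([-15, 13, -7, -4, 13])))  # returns [13, -4, -7, 13, -15]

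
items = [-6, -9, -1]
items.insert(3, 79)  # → [-6, -9, -1, 79]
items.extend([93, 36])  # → [-6, -9, -1, 79, 93, 36]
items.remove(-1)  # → [-6, -9, 79, 93, 36]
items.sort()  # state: [-9, -6, 36, 79, 93]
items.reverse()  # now [93, 79, 36, -6, -9]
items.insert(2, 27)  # [93, 79, 27, 36, -6, -9]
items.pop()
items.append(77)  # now [93, 79, 27, 36, -6, 77]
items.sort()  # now [-6, 27, 36, 77, 79, 93]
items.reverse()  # [93, 79, 77, 36, 27, -6]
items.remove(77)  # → [93, 79, 36, 27, -6]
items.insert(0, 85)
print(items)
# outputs [85, 93, 79, 36, 27, -6]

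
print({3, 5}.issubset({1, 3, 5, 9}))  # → True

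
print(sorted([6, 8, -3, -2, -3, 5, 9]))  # [-3, -3, -2, 5, 6, 8, 9]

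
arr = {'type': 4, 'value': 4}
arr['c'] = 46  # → {'type': 4, 'value': 4, 'c': 46}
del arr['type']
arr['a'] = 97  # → {'value': 4, 'c': 46, 'a': 97}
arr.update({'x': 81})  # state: {'value': 4, 'c': 46, 'a': 97, 'x': 81}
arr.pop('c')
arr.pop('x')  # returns 81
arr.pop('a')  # 97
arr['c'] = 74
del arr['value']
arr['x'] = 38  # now {'c': 74, 'x': 38}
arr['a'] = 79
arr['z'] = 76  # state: {'c': 74, 'x': 38, 'a': 79, 'z': 76}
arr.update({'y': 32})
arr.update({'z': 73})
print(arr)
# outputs {'c': 74, 'x': 38, 'a': 79, 'z': 73, 'y': 32}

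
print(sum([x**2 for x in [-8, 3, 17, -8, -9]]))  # 507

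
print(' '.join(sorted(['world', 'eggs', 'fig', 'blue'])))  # blue eggs fig world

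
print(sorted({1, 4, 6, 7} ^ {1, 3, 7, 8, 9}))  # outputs [3, 4, 6, 8, 9]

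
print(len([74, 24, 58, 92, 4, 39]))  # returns 6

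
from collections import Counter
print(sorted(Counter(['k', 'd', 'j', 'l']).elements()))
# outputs ['d', 'j', 'k', 'l']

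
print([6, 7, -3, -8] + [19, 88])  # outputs [6, 7, -3, -8, 19, 88]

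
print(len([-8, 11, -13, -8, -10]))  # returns 5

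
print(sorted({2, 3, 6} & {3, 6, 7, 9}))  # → [3, 6]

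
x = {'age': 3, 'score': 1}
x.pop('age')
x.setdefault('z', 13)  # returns 13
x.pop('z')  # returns 13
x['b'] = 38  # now {'score': 1, 'b': 38}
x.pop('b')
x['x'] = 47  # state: {'score': 1, 'x': 47}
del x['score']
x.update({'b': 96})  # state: {'x': 47, 'b': 96}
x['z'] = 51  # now {'x': 47, 'b': 96, 'z': 51}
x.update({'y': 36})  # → {'x': 47, 'b': 96, 'z': 51, 'y': 36}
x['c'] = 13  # {'x': 47, 'b': 96, 'z': 51, 'y': 36, 'c': 13}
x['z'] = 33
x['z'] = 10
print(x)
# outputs {'x': 47, 'b': 96, 'z': 10, 'y': 36, 'c': 13}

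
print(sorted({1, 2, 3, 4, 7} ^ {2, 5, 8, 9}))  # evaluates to [1, 3, 4, 5, 7, 8, 9]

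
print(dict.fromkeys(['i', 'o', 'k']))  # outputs {'i': None, 'o': None, 'k': None}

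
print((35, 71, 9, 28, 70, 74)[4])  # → 70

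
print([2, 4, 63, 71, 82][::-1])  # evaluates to [82, 71, 63, 4, 2]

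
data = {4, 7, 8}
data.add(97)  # {4, 7, 8, 97}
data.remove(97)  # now {4, 7, 8}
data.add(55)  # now {4, 7, 8, 55}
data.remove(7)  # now {4, 8, 55}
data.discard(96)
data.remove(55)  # {4, 8}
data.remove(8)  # {4}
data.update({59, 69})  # {4, 59, 69}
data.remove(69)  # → {4, 59}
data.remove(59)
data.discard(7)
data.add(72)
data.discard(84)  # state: {4, 72}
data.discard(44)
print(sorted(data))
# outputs [4, 72]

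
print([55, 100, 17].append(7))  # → None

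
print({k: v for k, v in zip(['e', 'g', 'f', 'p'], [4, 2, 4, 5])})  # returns {'e': 4, 'g': 2, 'f': 4, 'p': 5}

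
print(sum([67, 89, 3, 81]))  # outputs 240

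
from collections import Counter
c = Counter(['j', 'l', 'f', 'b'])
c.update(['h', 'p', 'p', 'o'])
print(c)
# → Counter({'p': 2, 'j': 1, 'l': 1, 'f': 1, 'b': 1, 'h': 1, 'o': 1})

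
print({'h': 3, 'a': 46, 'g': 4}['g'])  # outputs 4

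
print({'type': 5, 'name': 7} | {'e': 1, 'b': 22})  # {'type': 5, 'name': 7, 'e': 1, 'b': 22}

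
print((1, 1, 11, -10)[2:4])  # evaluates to (11, -10)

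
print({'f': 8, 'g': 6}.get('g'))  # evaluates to 6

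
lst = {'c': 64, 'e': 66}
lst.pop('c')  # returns 64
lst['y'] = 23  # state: {'e': 66, 'y': 23}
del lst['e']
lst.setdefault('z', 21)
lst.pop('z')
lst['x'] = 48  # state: {'y': 23, 'x': 48}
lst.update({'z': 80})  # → {'y': 23, 'x': 48, 'z': 80}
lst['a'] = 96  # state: {'y': 23, 'x': 48, 'z': 80, 'a': 96}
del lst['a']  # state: {'y': 23, 'x': 48, 'z': 80}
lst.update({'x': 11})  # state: {'y': 23, 'x': 11, 'z': 80}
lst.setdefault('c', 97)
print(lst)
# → {'y': 23, 'x': 11, 'z': 80, 'c': 97}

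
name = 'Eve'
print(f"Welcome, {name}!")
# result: Welcome, Eve!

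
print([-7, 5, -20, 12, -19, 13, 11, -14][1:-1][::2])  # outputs [5, 12, 13]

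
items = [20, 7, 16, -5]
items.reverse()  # [-5, 16, 7, 20]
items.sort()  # [-5, 7, 16, 20]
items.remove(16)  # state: [-5, 7, 20]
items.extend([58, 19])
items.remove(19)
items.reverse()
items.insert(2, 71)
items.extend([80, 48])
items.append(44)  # [58, 20, 71, 7, -5, 80, 48, 44]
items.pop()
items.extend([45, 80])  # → [58, 20, 71, 7, -5, 80, 48, 45, 80]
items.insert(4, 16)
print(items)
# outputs [58, 20, 71, 7, 16, -5, 80, 48, 45, 80]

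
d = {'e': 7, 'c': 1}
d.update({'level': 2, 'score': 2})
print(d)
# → {'e': 7, 'c': 1, 'level': 2, 'score': 2}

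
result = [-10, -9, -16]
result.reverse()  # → [-16, -9, -10]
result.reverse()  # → [-10, -9, -16]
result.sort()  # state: [-16, -10, -9]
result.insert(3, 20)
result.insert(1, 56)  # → [-16, 56, -10, -9, 20]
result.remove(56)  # [-16, -10, -9, 20]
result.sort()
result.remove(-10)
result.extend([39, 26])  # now [-16, -9, 20, 39, 26]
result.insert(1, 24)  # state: [-16, 24, -9, 20, 39, 26]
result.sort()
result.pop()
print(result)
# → [-16, -9, 20, 24, 26]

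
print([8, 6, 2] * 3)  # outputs [8, 6, 2, 8, 6, 2, 8, 6, 2]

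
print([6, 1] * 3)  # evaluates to [6, 1, 6, 1, 6, 1]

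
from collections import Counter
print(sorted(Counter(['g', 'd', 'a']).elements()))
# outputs ['a', 'd', 'g']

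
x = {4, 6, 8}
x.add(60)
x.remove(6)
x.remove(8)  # {4, 60}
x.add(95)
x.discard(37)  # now {4, 60, 95}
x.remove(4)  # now {60, 95}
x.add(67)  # {60, 67, 95}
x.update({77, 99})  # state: {60, 67, 77, 95, 99}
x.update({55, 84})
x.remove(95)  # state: {55, 60, 67, 77, 84, 99}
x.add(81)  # {55, 60, 67, 77, 81, 84, 99}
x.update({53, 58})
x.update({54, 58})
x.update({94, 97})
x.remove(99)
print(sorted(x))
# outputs [53, 54, 55, 58, 60, 67, 77, 81, 84, 94, 97]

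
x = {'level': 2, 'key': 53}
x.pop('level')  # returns 2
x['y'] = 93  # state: {'key': 53, 'y': 93}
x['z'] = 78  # {'key': 53, 'y': 93, 'z': 78}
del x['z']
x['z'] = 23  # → {'key': 53, 'y': 93, 'z': 23}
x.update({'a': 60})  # {'key': 53, 'y': 93, 'z': 23, 'a': 60}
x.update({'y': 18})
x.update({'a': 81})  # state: {'key': 53, 'y': 18, 'z': 23, 'a': 81}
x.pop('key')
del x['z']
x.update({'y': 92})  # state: {'y': 92, 'a': 81}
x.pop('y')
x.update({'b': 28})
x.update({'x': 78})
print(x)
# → {'a': 81, 'b': 28, 'x': 78}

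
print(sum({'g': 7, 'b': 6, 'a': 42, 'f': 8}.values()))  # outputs 63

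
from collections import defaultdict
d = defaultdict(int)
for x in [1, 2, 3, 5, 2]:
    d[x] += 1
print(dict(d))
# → {1: 1, 2: 2, 3: 1, 5: 1}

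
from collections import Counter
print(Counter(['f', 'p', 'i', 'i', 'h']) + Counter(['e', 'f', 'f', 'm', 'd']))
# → Counter({'f': 3, 'i': 2, 'p': 1, 'h': 1, 'e': 1, 'm': 1, 'd': 1})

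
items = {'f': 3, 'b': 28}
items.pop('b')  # 28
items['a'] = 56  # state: {'f': 3, 'a': 56}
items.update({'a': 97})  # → {'f': 3, 'a': 97}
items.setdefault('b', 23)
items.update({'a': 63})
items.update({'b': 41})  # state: {'f': 3, 'a': 63, 'b': 41}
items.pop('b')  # 41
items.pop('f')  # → 3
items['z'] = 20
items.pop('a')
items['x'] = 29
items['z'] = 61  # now {'z': 61, 'x': 29}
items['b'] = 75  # {'z': 61, 'x': 29, 'b': 75}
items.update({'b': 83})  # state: {'z': 61, 'x': 29, 'b': 83}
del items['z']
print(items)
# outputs {'x': 29, 'b': 83}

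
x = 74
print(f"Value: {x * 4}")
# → Value: 296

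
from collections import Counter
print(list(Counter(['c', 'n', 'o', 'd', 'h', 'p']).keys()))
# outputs ['c', 'n', 'o', 'd', 'h', 'p']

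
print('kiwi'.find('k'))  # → 0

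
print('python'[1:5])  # ytho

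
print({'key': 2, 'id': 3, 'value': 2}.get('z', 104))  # 104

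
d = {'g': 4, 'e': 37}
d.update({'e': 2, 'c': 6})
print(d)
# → {'g': 4, 'e': 2, 'c': 6}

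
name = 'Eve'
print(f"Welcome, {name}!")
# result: Welcome, Eve!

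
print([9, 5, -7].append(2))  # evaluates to None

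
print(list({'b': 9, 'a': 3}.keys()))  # ['b', 'a']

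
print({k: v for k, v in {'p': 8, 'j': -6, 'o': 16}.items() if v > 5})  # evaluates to {'p': 8, 'o': 16}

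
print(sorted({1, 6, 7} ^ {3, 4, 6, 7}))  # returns [1, 3, 4]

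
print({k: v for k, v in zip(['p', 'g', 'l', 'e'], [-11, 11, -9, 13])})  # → {'p': -11, 'g': 11, 'l': -9, 'e': 13}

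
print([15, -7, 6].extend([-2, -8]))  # None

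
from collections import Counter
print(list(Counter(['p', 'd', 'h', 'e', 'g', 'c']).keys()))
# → ['p', 'd', 'h', 'e', 'g', 'c']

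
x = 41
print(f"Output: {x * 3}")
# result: Output: 123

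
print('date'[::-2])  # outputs ea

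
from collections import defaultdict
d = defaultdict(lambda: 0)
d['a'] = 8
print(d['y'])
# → 0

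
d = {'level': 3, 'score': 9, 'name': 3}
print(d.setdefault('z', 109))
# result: 109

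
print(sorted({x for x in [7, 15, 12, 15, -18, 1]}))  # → [-18, 1, 7, 12, 15]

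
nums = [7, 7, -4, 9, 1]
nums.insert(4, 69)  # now [7, 7, -4, 9, 69, 1]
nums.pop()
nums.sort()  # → [-4, 7, 7, 9, 69]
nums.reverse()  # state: [69, 9, 7, 7, -4]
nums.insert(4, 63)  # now [69, 9, 7, 7, 63, -4]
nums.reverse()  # [-4, 63, 7, 7, 9, 69]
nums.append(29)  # [-4, 63, 7, 7, 9, 69, 29]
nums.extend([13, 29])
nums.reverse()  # [29, 13, 29, 69, 9, 7, 7, 63, -4]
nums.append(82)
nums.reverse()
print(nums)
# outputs [82, -4, 63, 7, 7, 9, 69, 29, 13, 29]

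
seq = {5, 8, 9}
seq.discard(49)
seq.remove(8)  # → {5, 9}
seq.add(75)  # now {5, 9, 75}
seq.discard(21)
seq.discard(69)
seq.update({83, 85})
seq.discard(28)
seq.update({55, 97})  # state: {5, 9, 55, 75, 83, 85, 97}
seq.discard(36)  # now {5, 9, 55, 75, 83, 85, 97}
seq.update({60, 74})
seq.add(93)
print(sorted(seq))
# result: [5, 9, 55, 60, 74, 75, 83, 85, 93, 97]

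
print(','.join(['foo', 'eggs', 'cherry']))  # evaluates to foo,eggs,cherry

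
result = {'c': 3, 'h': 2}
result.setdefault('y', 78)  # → 78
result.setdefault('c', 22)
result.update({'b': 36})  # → {'c': 3, 'h': 2, 'y': 78, 'b': 36}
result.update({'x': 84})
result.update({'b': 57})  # {'c': 3, 'h': 2, 'y': 78, 'b': 57, 'x': 84}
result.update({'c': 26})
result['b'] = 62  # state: {'c': 26, 'h': 2, 'y': 78, 'b': 62, 'x': 84}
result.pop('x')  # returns 84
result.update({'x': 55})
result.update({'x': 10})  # {'c': 26, 'h': 2, 'y': 78, 'b': 62, 'x': 10}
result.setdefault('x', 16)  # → 10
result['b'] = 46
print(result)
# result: {'c': 26, 'h': 2, 'y': 78, 'b': 46, 'x': 10}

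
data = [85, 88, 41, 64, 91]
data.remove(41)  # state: [85, 88, 64, 91]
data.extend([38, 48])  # [85, 88, 64, 91, 38, 48]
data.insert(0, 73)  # [73, 85, 88, 64, 91, 38, 48]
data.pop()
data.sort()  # [38, 64, 73, 85, 88, 91]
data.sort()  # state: [38, 64, 73, 85, 88, 91]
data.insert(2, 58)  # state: [38, 64, 58, 73, 85, 88, 91]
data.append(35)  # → [38, 64, 58, 73, 85, 88, 91, 35]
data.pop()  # 35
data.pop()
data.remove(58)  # [38, 64, 73, 85, 88]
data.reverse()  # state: [88, 85, 73, 64, 38]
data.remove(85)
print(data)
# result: [88, 73, 64, 38]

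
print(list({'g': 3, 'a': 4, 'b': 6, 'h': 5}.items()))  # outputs [('g', 3), ('a', 4), ('b', 6), ('h', 5)]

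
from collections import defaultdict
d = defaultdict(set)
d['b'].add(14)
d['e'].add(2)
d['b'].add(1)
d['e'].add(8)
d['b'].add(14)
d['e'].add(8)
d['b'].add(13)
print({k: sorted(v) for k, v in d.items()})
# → {'b': [1, 13, 14], 'e': [2, 8]}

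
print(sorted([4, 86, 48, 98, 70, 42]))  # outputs [4, 42, 48, 70, 86, 98]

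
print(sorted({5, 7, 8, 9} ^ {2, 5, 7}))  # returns [2, 8, 9]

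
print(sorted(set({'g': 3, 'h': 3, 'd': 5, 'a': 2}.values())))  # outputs [2, 3, 5]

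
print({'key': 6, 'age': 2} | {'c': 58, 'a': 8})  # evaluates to {'key': 6, 'age': 2, 'c': 58, 'a': 8}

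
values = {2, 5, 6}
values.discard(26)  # {2, 5, 6}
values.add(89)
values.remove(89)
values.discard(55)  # {2, 5, 6}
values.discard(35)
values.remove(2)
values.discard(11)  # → {5, 6}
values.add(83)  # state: {5, 6, 83}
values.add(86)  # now {5, 6, 83, 86}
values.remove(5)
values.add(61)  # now {6, 61, 83, 86}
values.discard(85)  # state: {6, 61, 83, 86}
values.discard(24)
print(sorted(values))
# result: [6, 61, 83, 86]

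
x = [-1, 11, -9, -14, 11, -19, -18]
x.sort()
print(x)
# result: [-19, -18, -14, -9, -1, 11, 11]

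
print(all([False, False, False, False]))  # False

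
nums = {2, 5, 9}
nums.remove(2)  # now {5, 9}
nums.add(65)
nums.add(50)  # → {5, 9, 50, 65}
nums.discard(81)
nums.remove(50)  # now {5, 9, 65}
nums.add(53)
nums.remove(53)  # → {5, 9, 65}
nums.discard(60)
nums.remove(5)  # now {9, 65}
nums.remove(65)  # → {9}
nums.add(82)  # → {9, 82}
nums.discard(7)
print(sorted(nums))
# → [9, 82]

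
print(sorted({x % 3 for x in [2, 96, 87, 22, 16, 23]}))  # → [0, 1, 2]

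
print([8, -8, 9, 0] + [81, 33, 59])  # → [8, -8, 9, 0, 81, 33, 59]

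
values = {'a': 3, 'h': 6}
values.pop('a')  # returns 3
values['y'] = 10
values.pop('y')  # 10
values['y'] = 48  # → {'h': 6, 'y': 48}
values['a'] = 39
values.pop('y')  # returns 48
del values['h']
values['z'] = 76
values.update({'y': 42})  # {'a': 39, 'z': 76, 'y': 42}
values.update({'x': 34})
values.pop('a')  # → 39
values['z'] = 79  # {'z': 79, 'y': 42, 'x': 34}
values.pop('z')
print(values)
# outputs {'y': 42, 'x': 34}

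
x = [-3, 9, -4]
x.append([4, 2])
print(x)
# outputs [-3, 9, -4, [4, 2]]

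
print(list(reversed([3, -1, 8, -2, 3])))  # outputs [3, -2, 8, -1, 3]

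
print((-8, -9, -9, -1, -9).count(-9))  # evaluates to 3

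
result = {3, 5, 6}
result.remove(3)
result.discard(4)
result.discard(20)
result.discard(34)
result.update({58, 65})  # {5, 6, 58, 65}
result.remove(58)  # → {5, 6, 65}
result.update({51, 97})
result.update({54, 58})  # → {5, 6, 51, 54, 58, 65, 97}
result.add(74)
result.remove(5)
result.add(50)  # {6, 50, 51, 54, 58, 65, 74, 97}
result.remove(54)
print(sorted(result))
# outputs [6, 50, 51, 58, 65, 74, 97]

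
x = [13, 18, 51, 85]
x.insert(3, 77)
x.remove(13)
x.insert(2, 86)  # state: [18, 51, 86, 77, 85]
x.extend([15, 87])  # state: [18, 51, 86, 77, 85, 15, 87]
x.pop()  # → 87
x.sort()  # [15, 18, 51, 77, 85, 86]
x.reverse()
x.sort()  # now [15, 18, 51, 77, 85, 86]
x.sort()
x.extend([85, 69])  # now [15, 18, 51, 77, 85, 86, 85, 69]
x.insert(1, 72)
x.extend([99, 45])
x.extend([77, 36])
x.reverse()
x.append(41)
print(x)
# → [36, 77, 45, 99, 69, 85, 86, 85, 77, 51, 18, 72, 15, 41]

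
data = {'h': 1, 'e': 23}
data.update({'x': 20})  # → {'h': 1, 'e': 23, 'x': 20}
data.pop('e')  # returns 23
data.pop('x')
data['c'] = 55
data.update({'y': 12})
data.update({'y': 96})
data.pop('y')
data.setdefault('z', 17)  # 17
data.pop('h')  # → 1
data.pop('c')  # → 55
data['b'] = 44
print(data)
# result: {'z': 17, 'b': 44}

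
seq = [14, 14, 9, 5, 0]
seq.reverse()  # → [0, 5, 9, 14, 14]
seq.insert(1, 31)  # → [0, 31, 5, 9, 14, 14]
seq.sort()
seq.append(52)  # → [0, 5, 9, 14, 14, 31, 52]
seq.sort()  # [0, 5, 9, 14, 14, 31, 52]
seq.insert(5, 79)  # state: [0, 5, 9, 14, 14, 79, 31, 52]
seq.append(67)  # [0, 5, 9, 14, 14, 79, 31, 52, 67]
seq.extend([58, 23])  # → [0, 5, 9, 14, 14, 79, 31, 52, 67, 58, 23]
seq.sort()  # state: [0, 5, 9, 14, 14, 23, 31, 52, 58, 67, 79]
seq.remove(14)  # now [0, 5, 9, 14, 23, 31, 52, 58, 67, 79]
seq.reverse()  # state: [79, 67, 58, 52, 31, 23, 14, 9, 5, 0]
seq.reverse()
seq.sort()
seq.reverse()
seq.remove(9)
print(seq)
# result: [79, 67, 58, 52, 31, 23, 14, 5, 0]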